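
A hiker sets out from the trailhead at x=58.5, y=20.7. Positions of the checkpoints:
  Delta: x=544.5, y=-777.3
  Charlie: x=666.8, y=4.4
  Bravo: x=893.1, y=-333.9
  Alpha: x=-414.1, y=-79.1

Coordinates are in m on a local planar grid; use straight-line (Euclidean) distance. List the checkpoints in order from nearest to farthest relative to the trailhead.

Alpha, Charlie, Bravo, Delta

Distances from the trailhead:
Alpha x=-414.1, y=-79.1: 483.0 m
Charlie x=666.8, y=4.4: 608.5 m
Bravo x=893.1, y=-333.9: 906.8 m
Delta x=544.5, y=-777.3: 934.3 m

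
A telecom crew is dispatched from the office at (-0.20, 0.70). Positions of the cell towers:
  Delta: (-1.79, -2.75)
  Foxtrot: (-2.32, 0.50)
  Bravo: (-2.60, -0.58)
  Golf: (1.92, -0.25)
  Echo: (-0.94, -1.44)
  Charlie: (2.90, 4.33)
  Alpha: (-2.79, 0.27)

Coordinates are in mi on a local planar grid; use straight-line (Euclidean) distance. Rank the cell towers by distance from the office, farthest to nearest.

Charlie, Delta, Bravo, Alpha, Golf, Echo, Foxtrot

Distances from the office:
Charlie (2.90, 4.33): 4.8 mi
Delta (-1.79, -2.75): 3.8 mi
Bravo (-2.60, -0.58): 2.7 mi
Alpha (-2.79, 0.27): 2.6 mi
Golf (1.92, -0.25): 2.3 mi
Echo (-0.94, -1.44): 2.3 mi
Foxtrot (-2.32, 0.50): 2.1 mi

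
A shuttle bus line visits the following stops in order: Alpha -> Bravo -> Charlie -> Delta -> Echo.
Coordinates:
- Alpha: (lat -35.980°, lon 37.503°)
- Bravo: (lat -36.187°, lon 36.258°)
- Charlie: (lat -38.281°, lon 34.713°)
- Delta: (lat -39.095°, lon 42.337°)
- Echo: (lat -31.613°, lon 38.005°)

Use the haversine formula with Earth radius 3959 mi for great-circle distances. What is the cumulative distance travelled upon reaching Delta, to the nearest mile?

Leg distances:
Alpha→Bravo: 71.0 mi  (cumulative 71.0 mi)
Bravo→Charlie: 167.8 mi  (cumulative 238.8 mi)
Charlie→Delta: 414.9 mi  (cumulative 653.7 mi)
Cumulative distance at Delta ≈ 654 mi.

654 mi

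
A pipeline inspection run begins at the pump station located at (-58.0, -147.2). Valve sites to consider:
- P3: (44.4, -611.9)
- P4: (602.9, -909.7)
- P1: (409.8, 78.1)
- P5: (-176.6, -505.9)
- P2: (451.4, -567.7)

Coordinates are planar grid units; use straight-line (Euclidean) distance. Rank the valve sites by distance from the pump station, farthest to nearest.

Computing each straight-line distance from (-58.0, -147.2):
P4 (602.9, -909.7): 1009.1
P2 (451.4, -567.7): 660.5
P1 (409.8, 78.1): 519.2
P3 (44.4, -611.9): 475.8
P5 (-176.6, -505.9): 377.8

P4, P2, P1, P3, P5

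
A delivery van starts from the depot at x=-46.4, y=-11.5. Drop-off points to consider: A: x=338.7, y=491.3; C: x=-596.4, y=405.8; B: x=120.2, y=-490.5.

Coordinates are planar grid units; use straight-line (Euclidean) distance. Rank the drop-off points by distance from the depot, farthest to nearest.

Distance from the depot at x=-46.4, y=-11.5 to each:
C x=-596.4, y=405.8: 690.4
A x=338.7, y=491.3: 633.3
B x=120.2, y=-490.5: 507.1

C, A, B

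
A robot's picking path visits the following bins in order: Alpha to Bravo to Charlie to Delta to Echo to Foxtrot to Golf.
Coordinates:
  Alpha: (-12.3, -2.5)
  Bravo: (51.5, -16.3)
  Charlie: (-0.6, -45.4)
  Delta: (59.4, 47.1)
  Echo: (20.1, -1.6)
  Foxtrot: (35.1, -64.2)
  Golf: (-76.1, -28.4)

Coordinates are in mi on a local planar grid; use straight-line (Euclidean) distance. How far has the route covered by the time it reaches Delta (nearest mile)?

235 mi

Leg distances:
Alpha→Bravo: 65.3 mi  (cumulative 65.3 mi)
Bravo→Charlie: 59.7 mi  (cumulative 125.0 mi)
Charlie→Delta: 110.3 mi  (cumulative 235.2 mi)
Cumulative distance at Delta ≈ 235 mi.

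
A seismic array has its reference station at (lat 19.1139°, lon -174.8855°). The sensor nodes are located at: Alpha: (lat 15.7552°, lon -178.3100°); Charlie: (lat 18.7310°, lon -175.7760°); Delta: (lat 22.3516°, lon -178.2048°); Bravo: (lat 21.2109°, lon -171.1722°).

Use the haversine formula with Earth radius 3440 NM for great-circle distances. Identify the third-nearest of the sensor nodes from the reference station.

Distance to each, sorted:
Charlie: 55.6 NM
Bravo: 244.2 NM
Delta: 269.3 NM
Alpha: 281.3 NM
The third-nearest is Delta at 269.3 NM.

Delta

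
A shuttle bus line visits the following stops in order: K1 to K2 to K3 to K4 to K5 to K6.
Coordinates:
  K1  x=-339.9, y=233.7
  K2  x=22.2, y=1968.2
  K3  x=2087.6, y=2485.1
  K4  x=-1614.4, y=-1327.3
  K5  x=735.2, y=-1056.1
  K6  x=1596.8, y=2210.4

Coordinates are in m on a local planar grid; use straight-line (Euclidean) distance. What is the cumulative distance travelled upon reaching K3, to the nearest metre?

3901 m

Leg distances:
K1→K2: 1771.9 m  (cumulative 1771.9 m)
K2→K3: 2129.1 m  (cumulative 3901.0 m)
Cumulative distance at K3 ≈ 3901 m.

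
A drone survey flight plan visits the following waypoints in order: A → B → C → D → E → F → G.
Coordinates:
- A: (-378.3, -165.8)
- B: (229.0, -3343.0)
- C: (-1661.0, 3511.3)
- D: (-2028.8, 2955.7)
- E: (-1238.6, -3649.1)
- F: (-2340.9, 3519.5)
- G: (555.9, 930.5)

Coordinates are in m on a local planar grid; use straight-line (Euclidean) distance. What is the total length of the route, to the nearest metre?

Leg distances:
A→B: 3234.7 m  (cumulative 3234.7 m)
B→C: 7110.1 m  (cumulative 10344.8 m)
C→D: 666.3 m  (cumulative 11011.1 m)
D→E: 6651.9 m  (cumulative 17663.0 m)
E→F: 7252.9 m  (cumulative 24915.9 m)
F→G: 3885.1 m  (cumulative 28801.0 m)
Total route length ≈ 28801 m.

28801 m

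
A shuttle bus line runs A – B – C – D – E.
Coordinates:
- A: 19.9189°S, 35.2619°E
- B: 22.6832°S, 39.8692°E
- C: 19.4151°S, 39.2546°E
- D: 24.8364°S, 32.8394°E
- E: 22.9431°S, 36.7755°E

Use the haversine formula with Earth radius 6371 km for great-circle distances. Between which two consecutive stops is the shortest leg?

B–C

Leg distances:
A→B: 567.6 km
B→C: 368.9 km
C→D: 894.2 km
D→E: 452.1 km
The shortest leg is B–C at 368.9 km.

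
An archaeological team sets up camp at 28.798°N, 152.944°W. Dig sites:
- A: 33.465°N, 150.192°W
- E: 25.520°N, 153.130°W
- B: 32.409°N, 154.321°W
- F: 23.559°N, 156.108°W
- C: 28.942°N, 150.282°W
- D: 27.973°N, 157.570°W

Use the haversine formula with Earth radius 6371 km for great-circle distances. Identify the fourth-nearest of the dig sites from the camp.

Distance to each, sorted:
C: 259.7 km
E: 365.0 km
B: 422.6 km
D: 461.7 km
A: 581.2 km
F: 662.5 km
The fourth-nearest is D at 461.7 km.

D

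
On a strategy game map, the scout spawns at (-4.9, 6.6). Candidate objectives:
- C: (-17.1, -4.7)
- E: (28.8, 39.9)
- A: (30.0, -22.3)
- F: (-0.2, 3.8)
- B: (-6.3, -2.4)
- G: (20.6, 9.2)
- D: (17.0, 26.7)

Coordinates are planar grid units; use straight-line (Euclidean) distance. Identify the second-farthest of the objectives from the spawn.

Distance to each, sorted:
E: 47.4
A: 45.3
D: 29.7
G: 25.6
C: 16.6
B: 9.1
F: 5.5
The second-farthest is A at 45.3.

A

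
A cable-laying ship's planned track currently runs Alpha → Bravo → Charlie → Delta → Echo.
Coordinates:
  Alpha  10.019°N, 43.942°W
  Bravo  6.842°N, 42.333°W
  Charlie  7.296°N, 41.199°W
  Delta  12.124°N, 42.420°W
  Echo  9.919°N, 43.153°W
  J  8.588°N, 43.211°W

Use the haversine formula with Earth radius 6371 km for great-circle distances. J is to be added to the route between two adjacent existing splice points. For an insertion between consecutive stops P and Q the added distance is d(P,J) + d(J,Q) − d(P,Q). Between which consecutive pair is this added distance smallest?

between Alpha and Bravo

Added distance for inserting J between each consecutive pair:
Alpha–Bravo: 0.0 km
Bravo–Charlie: 346.1 km
Charlie–Delta: 113.4 km
Delta–Echo: 292.8 km
Smallest added distance is 0.0 km, inserting between Alpha and Bravo.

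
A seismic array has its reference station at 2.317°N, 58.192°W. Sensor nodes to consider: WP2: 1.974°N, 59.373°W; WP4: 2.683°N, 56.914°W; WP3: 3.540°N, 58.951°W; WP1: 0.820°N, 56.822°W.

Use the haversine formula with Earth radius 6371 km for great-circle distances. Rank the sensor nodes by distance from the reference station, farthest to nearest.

Computing each great-circle distance from 2.317°N, 58.192°W:
WP1 0.820°N, 56.822°W: 225.6 km
WP3 3.540°N, 58.951°W: 160.0 km
WP4 2.683°N, 56.914°W: 147.7 km
WP2 1.974°N, 59.373°W: 136.7 km

WP1, WP3, WP4, WP2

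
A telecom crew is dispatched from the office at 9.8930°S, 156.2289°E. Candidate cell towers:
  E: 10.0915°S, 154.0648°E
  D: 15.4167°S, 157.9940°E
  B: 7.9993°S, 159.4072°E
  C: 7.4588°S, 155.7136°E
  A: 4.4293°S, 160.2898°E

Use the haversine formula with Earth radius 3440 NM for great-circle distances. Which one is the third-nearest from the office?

Distance to each, sorted:
E: 128.5 NM
C: 149.3 NM
B: 220.1 NM
D: 347.4 NM
A: 407.5 NM
The third-nearest is B at 220.1 NM.

B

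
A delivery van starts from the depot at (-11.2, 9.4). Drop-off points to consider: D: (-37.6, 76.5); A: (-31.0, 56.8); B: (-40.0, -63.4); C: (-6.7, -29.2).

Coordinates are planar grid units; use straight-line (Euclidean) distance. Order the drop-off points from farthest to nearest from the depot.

Distance from the depot at (-11.2, 9.4) to each:
B (-40.0, -63.4): 78.3
D (-37.6, 76.5): 72.1
A (-31.0, 56.8): 51.4
C (-6.7, -29.2): 38.9

B, D, A, C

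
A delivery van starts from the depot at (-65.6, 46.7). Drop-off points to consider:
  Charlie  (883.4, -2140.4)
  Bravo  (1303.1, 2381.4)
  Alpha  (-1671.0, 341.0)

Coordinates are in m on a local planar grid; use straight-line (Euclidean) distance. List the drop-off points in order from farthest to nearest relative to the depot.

Bravo, Charlie, Alpha

Computing each straight-line distance from (-65.6, 46.7):
Bravo (1303.1, 2381.4): 2706.3 m
Charlie (883.4, -2140.4): 2384.1 m
Alpha (-1671.0, 341.0): 1632.2 m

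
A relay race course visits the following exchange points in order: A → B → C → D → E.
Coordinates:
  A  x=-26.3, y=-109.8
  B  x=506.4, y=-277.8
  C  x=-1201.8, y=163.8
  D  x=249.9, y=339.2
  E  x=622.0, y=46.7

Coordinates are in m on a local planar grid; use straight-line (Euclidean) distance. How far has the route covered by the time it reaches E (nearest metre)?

4258 m

Leg distances:
A→B: 558.6 m  (cumulative 558.6 m)
B→C: 1764.4 m  (cumulative 2322.9 m)
C→D: 1462.3 m  (cumulative 3785.2 m)
D→E: 473.3 m  (cumulative 4258.5 m)
Cumulative distance at E ≈ 4258 m.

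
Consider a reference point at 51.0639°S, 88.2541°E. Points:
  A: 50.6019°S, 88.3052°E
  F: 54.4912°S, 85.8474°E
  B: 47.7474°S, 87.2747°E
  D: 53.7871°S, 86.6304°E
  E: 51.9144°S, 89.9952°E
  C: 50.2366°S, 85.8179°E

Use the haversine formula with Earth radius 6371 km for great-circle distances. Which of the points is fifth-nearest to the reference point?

B

Distance to each, sorted:
A: 51.5 km
E: 153.2 km
C: 194.8 km
D: 322.2 km
B: 375.5 km
F: 414.0 km
The fifth-nearest is B at 375.5 km.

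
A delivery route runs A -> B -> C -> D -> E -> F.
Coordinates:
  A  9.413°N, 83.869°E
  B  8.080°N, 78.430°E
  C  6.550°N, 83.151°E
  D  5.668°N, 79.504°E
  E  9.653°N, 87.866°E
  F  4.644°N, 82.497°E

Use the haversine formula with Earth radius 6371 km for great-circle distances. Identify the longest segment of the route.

D–E

Leg distances:
A→B: 615.8 km
B→C: 547.8 km
C→D: 415.0 km
D→E: 1022.3 km
E→F: 812.9 km
The longest leg is D–E at 1022.3 km.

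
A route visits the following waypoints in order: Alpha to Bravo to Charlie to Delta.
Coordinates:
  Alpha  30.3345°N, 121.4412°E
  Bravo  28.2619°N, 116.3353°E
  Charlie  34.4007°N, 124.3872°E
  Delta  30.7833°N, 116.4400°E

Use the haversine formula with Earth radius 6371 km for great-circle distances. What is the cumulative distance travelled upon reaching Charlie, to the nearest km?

Leg distances:
Alpha→Bravo: 546.1 km  (cumulative 546.1 km)
Bravo→Charlie: 1024.4 km  (cumulative 1570.4 km)
Cumulative distance at Charlie ≈ 1570 km.

1570 km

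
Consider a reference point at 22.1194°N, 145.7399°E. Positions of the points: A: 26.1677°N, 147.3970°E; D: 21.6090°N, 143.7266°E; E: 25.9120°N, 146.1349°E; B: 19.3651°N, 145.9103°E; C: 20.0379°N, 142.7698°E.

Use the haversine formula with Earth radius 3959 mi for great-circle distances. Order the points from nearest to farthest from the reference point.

Distances from the reference point:
D 21.6090°N, 143.7266°E: 133.8 mi
B 19.3651°N, 145.9103°E: 190.6 mi
C 20.0379°N, 142.7698°E: 239.5 mi
E 25.9120°N, 146.1349°E: 263.2 mi
A 26.1677°N, 147.3970°E: 298.6 mi

D, B, C, E, A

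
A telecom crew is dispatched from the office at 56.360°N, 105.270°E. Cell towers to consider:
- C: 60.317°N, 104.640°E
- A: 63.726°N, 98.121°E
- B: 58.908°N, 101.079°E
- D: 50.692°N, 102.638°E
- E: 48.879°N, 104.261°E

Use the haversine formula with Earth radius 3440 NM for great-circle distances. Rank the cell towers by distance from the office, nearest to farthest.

Distances from the office:
B 58.908°N, 101.079°E: 203.8 NM
C 60.317°N, 104.640°E: 238.4 NM
D 50.692°N, 102.638°E: 353.0 NM
E 48.879°N, 104.261°E: 450.6 NM
A 63.726°N, 98.121°E: 490.8 NM

B, C, D, E, A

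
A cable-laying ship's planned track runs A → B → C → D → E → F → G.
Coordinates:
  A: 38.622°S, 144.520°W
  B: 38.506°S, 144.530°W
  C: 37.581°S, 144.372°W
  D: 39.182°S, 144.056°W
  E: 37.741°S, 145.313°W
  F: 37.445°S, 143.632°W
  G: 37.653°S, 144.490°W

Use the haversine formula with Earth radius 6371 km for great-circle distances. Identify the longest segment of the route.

Leg distances:
A→B: 12.9 km
B→C: 103.8 km
C→D: 180.1 km
D→E: 194.0 km
E→F: 151.7 km
F→G: 79.1 km
The longest leg is D–E at 194.0 km.

D–E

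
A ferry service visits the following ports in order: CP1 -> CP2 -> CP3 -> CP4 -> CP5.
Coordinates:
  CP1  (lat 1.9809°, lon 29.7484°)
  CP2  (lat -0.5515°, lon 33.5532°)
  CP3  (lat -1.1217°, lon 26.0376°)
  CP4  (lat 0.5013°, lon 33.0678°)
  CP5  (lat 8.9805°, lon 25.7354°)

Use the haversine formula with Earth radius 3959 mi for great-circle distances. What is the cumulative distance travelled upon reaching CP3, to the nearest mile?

Leg distances:
CP1→CP2: 315.8 mi  (cumulative 315.8 mi)
CP2→CP3: 520.7 mi  (cumulative 836.5 mi)
Cumulative distance at CP3 ≈ 837 mi.

837 mi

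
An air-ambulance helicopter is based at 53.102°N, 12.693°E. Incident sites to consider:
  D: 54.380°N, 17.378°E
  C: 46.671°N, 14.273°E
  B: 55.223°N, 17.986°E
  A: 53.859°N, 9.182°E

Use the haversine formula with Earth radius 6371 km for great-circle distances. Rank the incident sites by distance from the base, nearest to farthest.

Distances from the base:
A 53.859°N, 9.182°E: 247.1 km
D 54.380°N, 17.378°E: 339.2 km
B 55.223°N, 17.986°E: 417.4 km
C 46.671°N, 14.273°E: 723.9 km

A, D, B, C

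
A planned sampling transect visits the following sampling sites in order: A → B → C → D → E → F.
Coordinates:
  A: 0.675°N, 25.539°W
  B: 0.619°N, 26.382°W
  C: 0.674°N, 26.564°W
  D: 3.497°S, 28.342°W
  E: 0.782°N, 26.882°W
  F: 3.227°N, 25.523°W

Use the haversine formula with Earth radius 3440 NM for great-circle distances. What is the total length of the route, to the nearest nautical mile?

Leg distances:
A→B: 50.7 NM  (cumulative 50.7 NM)
B→C: 11.4 NM  (cumulative 62.1 NM)
C→D: 272.2 NM  (cumulative 334.3 NM)
D→E: 271.4 NM  (cumulative 605.8 NM)
E→F: 167.9 NM  (cumulative 773.7 NM)
Total route length ≈ 774 NM.

774 NM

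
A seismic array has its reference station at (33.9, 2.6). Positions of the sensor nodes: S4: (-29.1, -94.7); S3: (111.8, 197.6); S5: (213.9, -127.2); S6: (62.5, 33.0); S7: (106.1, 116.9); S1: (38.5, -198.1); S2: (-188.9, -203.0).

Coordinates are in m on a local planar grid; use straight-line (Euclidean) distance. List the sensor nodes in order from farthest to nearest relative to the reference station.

S2, S5, S3, S1, S7, S4, S6

Computing each straight-line distance from (33.9, 2.6):
S2 (-188.9, -203.0): 303.2 m
S5 (213.9, -127.2): 221.9 m
S3 (111.8, 197.6): 210.0 m
S1 (38.5, -198.1): 200.8 m
S7 (106.1, 116.9): 135.2 m
S4 (-29.1, -94.7): 115.9 m
S6 (62.5, 33.0): 41.7 m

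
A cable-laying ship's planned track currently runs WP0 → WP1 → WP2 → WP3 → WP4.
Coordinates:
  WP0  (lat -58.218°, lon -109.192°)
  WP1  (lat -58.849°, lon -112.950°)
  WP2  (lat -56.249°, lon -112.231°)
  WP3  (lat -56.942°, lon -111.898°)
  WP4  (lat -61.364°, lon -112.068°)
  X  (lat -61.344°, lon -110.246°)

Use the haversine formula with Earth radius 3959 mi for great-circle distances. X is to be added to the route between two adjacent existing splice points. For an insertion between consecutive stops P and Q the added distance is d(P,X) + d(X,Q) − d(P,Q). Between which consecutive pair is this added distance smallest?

Added distance for inserting X between each consecutive pair:
WP0–WP1: 272.6 mi
WP1–WP2: 373.4 mi
WP2–WP3: 619.3 mi
WP3–WP4: 64.5 mi
Smallest added distance is 64.5 mi, inserting between WP3 and WP4.

between WP3 and WP4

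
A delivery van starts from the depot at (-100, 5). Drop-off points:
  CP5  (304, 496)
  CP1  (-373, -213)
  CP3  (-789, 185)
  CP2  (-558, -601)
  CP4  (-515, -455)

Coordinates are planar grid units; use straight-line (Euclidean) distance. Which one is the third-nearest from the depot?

Distances from the depot ((-100, 5)):
CP1: 349.4
CP4: 619.5
CP5: 635.8
CP3: 712.1
CP2: 759.6
The third-nearest is CP5 at 635.8.

CP5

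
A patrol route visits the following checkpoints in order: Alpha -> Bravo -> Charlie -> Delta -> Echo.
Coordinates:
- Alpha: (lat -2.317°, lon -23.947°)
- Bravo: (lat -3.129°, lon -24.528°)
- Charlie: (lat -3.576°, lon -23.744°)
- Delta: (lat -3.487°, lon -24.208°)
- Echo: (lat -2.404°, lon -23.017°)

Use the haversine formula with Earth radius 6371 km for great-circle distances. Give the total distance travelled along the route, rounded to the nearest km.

Leg distances:
Alpha→Bravo: 111.0 km  (cumulative 111.0 km)
Bravo→Charlie: 100.2 km  (cumulative 211.2 km)
Charlie→Delta: 52.4 km  (cumulative 263.6 km)
Delta→Echo: 178.9 km  (cumulative 442.5 km)
Total route length ≈ 443 km.

443 km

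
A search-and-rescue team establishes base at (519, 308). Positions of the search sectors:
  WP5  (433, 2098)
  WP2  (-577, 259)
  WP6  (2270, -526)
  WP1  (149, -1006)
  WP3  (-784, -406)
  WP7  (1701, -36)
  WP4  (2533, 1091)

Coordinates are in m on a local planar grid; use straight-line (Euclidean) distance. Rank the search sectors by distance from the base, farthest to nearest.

WP4, WP6, WP5, WP3, WP1, WP7, WP2

Distance from the base at (519, 308) to each:
WP4 (2533, 1091): 2160.9 m
WP6 (2270, -526): 1939.5 m
WP5 (433, 2098): 1792.1 m
WP3 (-784, -406): 1485.8 m
WP1 (149, -1006): 1365.1 m
WP7 (1701, -36): 1231.0 m
WP2 (-577, 259): 1097.1 m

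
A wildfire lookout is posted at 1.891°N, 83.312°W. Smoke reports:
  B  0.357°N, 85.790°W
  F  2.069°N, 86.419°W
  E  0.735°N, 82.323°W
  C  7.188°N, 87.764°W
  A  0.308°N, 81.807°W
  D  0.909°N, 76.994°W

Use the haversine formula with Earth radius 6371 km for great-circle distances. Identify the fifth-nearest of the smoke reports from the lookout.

D

Distance to each, sorted:
E: 169.1 km
A: 242.9 km
B: 324.0 km
F: 345.8 km
D: 710.7 km
C: 768.3 km
The fifth-nearest is D at 710.7 km.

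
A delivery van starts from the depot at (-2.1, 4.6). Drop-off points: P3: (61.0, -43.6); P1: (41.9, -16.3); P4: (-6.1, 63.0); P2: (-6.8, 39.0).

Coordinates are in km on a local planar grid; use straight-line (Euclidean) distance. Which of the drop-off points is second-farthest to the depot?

P4

Distances from the depot ((-2.1, 4.6)):
P3: 79.4 km
P4: 58.5 km
P1: 48.7 km
P2: 34.7 km
The second-farthest is P4 at 58.5 km.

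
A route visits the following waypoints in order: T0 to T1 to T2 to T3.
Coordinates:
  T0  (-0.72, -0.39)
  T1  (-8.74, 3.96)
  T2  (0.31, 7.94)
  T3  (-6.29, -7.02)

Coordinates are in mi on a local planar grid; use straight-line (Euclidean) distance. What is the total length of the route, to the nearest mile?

35 mi

Leg distances:
T0→T1: 9.1 mi  (cumulative 9.1 mi)
T1→T2: 9.9 mi  (cumulative 19.0 mi)
T2→T3: 16.4 mi  (cumulative 35.4 mi)
Total route length ≈ 35 mi.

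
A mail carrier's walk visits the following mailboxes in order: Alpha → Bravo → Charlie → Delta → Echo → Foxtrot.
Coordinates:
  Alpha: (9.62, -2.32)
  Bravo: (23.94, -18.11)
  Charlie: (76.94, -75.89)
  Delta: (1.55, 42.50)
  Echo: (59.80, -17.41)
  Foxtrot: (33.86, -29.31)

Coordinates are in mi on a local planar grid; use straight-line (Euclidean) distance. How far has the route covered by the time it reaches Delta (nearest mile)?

240 mi

Leg distances:
Alpha→Bravo: 21.3 mi  (cumulative 21.3 mi)
Bravo→Charlie: 78.4 mi  (cumulative 99.7 mi)
Charlie→Delta: 140.4 mi  (cumulative 240.1 mi)
Cumulative distance at Delta ≈ 240 mi.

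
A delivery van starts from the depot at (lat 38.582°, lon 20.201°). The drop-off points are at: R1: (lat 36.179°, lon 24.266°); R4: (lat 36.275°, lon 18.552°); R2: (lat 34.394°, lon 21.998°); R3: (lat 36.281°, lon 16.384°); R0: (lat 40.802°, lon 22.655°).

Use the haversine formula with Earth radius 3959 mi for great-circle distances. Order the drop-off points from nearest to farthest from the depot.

Distances from the depot:
R4 (lat 36.275°, lon 18.552°): 183.3 mi
R0 (lat 40.802°, lon 22.655°): 201.4 mi
R3 (lat 36.281°, lon 16.384°): 262.9 mi
R1 (lat 36.179°, lon 24.266°): 278.1 mi
R2 (lat 34.394°, lon 21.998°): 306.1 mi

R4, R0, R3, R1, R2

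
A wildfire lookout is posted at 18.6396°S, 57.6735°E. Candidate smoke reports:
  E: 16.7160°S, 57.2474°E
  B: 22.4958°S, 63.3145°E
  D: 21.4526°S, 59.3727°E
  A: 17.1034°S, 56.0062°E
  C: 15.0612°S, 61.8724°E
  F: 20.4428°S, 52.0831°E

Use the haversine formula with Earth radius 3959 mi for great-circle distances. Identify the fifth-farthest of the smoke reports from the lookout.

A

Distances from the lookout (18.6396°S, 57.6735°E):
B: 451.8 mi
F: 384.7 mi
C: 371.8 mi
D: 223.5 mi
A: 152.6 mi
E: 135.8 mi
The fifth-farthest is A at 152.6 mi.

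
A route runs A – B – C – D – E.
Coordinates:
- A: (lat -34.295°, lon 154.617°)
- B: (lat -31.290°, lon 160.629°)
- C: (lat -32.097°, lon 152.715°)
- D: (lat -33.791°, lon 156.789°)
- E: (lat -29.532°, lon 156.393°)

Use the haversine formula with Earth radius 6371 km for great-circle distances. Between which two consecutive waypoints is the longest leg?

B–C

Leg distances:
A→B: 653.6 km
B→C: 753.9 km
C→D: 424.2 km
D→E: 475.1 km
The longest leg is B–C at 753.9 km.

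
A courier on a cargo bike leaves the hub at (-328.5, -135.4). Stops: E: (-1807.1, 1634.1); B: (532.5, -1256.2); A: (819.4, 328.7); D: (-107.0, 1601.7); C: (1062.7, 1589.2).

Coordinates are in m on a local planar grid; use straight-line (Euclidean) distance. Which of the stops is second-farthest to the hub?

C

Distances from the hub ((-328.5, -135.4)):
E: 2305.9 m
C: 2215.8 m
D: 1751.2 m
B: 1413.3 m
A: 1238.2 m
The second-farthest is C at 2215.8 m.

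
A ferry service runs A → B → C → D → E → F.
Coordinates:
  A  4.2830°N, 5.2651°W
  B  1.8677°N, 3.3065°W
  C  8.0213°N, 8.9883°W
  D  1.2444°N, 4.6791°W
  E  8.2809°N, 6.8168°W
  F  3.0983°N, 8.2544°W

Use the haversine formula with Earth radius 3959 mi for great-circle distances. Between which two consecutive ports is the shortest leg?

A–B

Leg distances:
A→B: 214.7 mi
B→C: 577.6 mi
C→D: 554.3 mi
D→E: 508.0 mi
E→F: 371.5 mi
The shortest leg is A–B at 214.7 mi.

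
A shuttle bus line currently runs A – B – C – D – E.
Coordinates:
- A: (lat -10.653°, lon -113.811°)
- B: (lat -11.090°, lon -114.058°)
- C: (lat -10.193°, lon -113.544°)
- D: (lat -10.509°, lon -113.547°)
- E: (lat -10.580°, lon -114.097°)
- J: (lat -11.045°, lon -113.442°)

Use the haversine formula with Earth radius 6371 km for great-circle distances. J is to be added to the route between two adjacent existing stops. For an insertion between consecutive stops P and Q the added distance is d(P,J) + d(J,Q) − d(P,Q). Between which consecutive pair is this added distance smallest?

Added distance for inserting J between each consecutive pair:
A–B: 71.2 km
B–C: 48.3 km
C–D: 120.9 km
D–E: 88.3 km
Smallest added distance is 48.3 km, inserting between B and C.

between B and C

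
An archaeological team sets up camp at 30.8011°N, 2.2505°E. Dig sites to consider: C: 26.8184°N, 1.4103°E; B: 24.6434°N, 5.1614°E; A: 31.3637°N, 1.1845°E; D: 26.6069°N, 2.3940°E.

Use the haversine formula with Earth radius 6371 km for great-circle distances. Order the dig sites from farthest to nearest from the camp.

Computing each great-circle distance from 30.8011°N, 2.2505°E:
B 24.6434°N, 5.1614°E: 742.1 km
D 26.6069°N, 2.3940°E: 466.6 km
C 26.8184°N, 1.4103°E: 450.4 km
A 31.3637°N, 1.1845°E: 119.2 km

B, D, C, A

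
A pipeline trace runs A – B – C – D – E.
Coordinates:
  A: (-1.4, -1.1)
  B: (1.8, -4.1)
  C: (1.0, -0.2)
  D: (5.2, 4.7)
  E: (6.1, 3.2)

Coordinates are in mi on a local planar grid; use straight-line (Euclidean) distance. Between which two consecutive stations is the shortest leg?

Leg distances:
A→B: 4.4 mi
B→C: 4.0 mi
C→D: 6.5 mi
D→E: 1.7 mi
The shortest leg is D–E at 1.7 mi.

D–E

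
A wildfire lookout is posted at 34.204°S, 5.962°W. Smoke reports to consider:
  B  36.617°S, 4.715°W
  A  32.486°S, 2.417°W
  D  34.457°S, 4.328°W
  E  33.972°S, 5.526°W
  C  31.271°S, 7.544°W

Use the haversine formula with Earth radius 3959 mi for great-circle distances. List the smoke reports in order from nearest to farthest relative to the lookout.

E, D, B, C, A

Distances from the lookout:
E 33.972°S, 5.526°W: 29.7 mi
D 34.457°S, 4.328°W: 94.9 mi
B 36.617°S, 4.715°W: 180.9 mi
C 31.271°S, 7.544°W: 222.5 mi
A 32.486°S, 2.417°W: 236.5 mi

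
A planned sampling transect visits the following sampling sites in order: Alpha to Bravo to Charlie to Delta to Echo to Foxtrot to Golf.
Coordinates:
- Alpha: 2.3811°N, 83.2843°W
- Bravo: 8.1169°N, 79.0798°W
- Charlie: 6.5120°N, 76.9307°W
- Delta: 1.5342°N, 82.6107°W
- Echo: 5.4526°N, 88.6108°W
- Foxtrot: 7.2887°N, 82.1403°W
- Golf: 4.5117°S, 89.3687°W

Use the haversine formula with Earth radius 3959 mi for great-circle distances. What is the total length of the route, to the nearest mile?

Leg distances:
Alpha→Bravo: 490.6 mi  (cumulative 490.6 mi)
Bravo→Charlie: 184.4 mi  (cumulative 675.0 mi)
Charlie→Delta: 521.0 mi  (cumulative 1196.0 mi)
Delta→Echo: 494.5 mi  (cumulative 1690.5 mi)
Echo→Foxtrot: 462.1 mi  (cumulative 2152.5 mi)
Foxtrot→Golf: 955.7 mi  (cumulative 3108.2 mi)
Total route length ≈ 3108 mi.

3108 mi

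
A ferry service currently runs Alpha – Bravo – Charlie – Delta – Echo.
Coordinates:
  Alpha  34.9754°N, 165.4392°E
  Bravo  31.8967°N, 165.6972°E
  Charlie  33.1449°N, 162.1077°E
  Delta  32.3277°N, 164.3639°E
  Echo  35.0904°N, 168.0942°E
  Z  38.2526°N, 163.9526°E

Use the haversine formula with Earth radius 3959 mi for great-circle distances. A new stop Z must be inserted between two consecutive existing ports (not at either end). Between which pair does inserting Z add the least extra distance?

Added distance for inserting Z between each consecutive pair:
Alpha–Bravo: 477.8 mi
Bravo–Charlie: 591.7 mi
Charlie–Delta: 635.1 mi
Delta–Echo: 439.8 mi
Smallest added distance is 439.8 mi, inserting between Delta and Echo.

between Delta and Echo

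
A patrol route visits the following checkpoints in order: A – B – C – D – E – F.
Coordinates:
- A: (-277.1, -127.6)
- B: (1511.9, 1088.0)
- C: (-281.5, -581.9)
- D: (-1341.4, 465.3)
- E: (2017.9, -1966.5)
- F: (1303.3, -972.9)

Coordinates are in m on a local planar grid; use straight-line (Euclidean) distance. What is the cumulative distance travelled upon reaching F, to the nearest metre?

11474 m

Leg distances:
A→B: 2162.9 m  (cumulative 2162.9 m)
B→C: 2450.5 m  (cumulative 4613.4 m)
C→D: 1490.0 m  (cumulative 6103.4 m)
D→E: 4147.1 m  (cumulative 10250.5 m)
E→F: 1223.9 m  (cumulative 11474.4 m)
Cumulative distance at F ≈ 11474 m.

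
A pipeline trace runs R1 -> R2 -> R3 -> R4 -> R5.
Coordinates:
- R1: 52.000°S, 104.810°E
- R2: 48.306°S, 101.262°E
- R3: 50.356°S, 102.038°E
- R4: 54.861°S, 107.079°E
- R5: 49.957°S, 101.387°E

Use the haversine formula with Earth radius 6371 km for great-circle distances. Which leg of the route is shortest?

R2–R3

Leg distances:
R1→R2: 482.2 km
R2→R3: 234.8 km
R3→R4: 605.3 km
R4→R5: 667.7 km
The shortest leg is R2–R3 at 234.8 km.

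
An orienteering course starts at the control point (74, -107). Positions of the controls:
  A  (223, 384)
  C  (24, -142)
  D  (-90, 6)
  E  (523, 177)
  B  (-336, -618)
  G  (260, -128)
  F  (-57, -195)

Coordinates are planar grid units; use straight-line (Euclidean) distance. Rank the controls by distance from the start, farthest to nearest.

B, E, A, D, G, F, C

Computing each straight-line distance from (74, -107):
B (-336, -618): 655.1
E (523, 177): 531.3
A (223, 384): 513.1
D (-90, 6): 199.2
G (260, -128): 187.2
F (-57, -195): 157.8
C (24, -142): 61.0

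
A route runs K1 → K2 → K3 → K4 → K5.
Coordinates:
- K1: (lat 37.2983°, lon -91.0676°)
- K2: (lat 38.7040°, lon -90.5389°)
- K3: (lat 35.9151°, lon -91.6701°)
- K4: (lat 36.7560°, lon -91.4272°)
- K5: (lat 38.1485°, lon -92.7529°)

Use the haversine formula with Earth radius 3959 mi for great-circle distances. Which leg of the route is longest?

Leg distances:
K1→K2: 101.3 mi
K2→K3: 202.5 mi
K3→K4: 59.7 mi
K4→K5: 120.6 mi
The longest leg is K2–K3 at 202.5 mi.

K2–K3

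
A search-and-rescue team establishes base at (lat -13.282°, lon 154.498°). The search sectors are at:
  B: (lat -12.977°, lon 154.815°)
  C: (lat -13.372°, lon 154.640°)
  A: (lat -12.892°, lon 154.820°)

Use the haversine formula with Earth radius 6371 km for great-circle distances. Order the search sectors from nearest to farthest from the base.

C, B, A

Distances from the base:
C (lat -13.372°, lon 154.640°): 18.3 km
B (lat -12.977°, lon 154.815°): 48.3 km
A (lat -12.892°, lon 154.820°): 55.6 km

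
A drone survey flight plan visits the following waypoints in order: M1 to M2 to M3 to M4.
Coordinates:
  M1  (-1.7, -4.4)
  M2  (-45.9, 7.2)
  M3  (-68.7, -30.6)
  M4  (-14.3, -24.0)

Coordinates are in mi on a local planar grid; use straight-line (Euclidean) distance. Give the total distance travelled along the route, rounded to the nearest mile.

Leg distances:
M1→M2: 45.7 mi  (cumulative 45.7 mi)
M2→M3: 44.1 mi  (cumulative 89.8 mi)
M3→M4: 54.8 mi  (cumulative 144.6 mi)
Total route length ≈ 145 mi.

145 mi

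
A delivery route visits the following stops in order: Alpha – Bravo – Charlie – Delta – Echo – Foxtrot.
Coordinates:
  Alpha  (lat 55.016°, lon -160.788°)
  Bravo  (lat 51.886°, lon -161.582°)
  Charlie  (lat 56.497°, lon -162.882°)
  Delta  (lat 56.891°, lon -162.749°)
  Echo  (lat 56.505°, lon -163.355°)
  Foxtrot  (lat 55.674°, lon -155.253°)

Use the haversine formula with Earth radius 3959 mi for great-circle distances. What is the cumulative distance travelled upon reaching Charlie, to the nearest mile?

Leg distances:
Alpha→Bravo: 218.7 mi  (cumulative 218.7 mi)
Bravo→Charlie: 322.9 mi  (cumulative 541.6 mi)
Cumulative distance at Charlie ≈ 542 mi.

542 mi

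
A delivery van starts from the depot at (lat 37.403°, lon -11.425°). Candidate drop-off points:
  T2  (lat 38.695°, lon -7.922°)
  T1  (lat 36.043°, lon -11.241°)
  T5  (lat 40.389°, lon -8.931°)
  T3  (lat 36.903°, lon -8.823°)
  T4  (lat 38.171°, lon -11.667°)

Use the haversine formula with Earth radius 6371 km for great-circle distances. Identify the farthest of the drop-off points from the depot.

Distances from the depot ((lat 37.403°, lon -11.425°)):
T5: 396.0 km
T2: 338.7 km
T3: 237.2 km
T1: 152.1 km
T4: 88.0 km
The farthest is T5 at 396.0 km.

T5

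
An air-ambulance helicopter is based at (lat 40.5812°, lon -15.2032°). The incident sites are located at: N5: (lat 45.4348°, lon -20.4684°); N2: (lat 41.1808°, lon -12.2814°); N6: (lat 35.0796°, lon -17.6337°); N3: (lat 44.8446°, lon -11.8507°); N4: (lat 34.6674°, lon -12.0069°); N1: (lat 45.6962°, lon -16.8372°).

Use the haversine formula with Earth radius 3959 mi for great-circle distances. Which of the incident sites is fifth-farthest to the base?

N3

Distance to each, sorted:
N4: 444.4 mi
N5: 427.9 mi
N6: 402.6 mi
N1: 362.9 mi
N3: 340.2 mi
N2: 158.2 mi
The fifth-farthest is N3 at 340.2 mi.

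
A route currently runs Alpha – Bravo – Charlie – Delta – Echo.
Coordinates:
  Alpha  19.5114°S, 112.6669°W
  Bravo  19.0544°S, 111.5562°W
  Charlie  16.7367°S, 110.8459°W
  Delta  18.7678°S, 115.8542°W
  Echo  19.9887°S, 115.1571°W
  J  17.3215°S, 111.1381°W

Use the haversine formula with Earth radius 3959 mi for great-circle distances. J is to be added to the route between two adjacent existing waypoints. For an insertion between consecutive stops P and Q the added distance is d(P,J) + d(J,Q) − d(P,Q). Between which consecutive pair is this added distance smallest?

Added distance for inserting J between each consecutive pair:
Alpha–Bravo: 225.3 mi
Bravo–Charlie: 0.8 mi
Charlie–Delta: 12.1 mi
Delta–Echo: 550.9 mi
Smallest added distance is 0.8 mi, inserting between Bravo and Charlie.

between Bravo and Charlie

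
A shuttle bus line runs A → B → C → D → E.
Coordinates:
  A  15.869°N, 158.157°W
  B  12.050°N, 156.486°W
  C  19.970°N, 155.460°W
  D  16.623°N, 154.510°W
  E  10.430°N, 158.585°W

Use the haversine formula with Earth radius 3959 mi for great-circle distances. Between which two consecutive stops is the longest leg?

Leg distances:
A→B: 286.7 mi
B→C: 551.5 mi
C→D: 239.5 mi
D→E: 507.9 mi
The longest leg is B–C at 551.5 mi.

B–C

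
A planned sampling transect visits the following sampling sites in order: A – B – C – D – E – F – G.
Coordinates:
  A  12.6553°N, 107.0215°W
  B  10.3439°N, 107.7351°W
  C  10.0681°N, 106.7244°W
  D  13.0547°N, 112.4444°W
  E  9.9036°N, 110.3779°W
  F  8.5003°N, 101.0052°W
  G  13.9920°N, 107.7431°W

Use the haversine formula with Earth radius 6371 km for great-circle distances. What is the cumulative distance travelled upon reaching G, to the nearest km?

Leg distances:
A→B: 268.5 km  (cumulative 268.5 km)
B→C: 114.8 km  (cumulative 383.3 km)
C→D: 706.0 km  (cumulative 1089.3 km)
D→E: 416.5 km  (cumulative 1505.8 km)
E→F: 1040.5 km  (cumulative 2546.3 km)
F→G: 955.2 km  (cumulative 3501.5 km)
Cumulative distance at G ≈ 3501 km.

3501 km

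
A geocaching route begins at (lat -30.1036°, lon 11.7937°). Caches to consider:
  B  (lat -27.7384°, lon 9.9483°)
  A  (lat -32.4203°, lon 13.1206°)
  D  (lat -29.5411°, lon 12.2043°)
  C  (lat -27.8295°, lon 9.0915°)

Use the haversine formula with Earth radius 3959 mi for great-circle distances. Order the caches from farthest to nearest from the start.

Computing each great-circle distance from (lat -30.1036°, lon 11.7937°):
C (lat -27.8295°, lon 9.0915°): 226.6 mi
B (lat -27.7384°, lon 9.9483°): 197.9 mi
A (lat -32.4203°, lon 13.1206°): 178.2 mi
D (lat -29.5411°, lon 12.2043°): 46.0 mi

C, B, A, D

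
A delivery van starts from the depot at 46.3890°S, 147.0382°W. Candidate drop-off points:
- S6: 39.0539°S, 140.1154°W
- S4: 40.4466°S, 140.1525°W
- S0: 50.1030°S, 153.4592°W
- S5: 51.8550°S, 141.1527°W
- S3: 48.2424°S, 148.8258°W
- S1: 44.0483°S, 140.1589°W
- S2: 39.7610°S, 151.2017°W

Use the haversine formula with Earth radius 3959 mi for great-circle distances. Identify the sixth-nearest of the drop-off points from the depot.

S4

Distances from the depot (46.3890°S, 147.0382°W):
S3: 153.0 mi
S1: 371.7 mi
S0: 391.1 mi
S5: 461.7 mi
S2: 503.7 mi
S4: 536.3 mi
S6: 616.2 mi
The sixth-nearest is S4 at 536.3 mi.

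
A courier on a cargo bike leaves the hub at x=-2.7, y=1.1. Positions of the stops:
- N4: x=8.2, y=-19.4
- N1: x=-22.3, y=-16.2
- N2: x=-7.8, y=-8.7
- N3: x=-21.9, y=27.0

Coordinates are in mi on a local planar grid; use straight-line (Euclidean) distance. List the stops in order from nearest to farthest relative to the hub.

Computing each straight-line distance from x=-2.7, y=1.1:
N2 x=-7.8, y=-8.7: 11.0 mi
N4 x=8.2, y=-19.4: 23.2 mi
N1 x=-22.3, y=-16.2: 26.1 mi
N3 x=-21.9, y=27.0: 32.2 mi

N2, N4, N1, N3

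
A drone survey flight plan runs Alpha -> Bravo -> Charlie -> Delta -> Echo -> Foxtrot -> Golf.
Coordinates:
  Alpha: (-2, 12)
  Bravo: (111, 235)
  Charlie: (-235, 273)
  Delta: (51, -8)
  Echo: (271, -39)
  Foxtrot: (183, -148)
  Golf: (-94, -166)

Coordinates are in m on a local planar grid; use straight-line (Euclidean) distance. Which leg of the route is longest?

Charlie–Delta

Leg distances:
Alpha→Bravo: 250.0 m
Bravo→Charlie: 348.1 m
Charlie→Delta: 400.9 m
Delta→Echo: 222.2 m
Echo→Foxtrot: 140.1 m
Foxtrot→Golf: 277.6 m
The longest leg is Charlie–Delta at 400.9 m.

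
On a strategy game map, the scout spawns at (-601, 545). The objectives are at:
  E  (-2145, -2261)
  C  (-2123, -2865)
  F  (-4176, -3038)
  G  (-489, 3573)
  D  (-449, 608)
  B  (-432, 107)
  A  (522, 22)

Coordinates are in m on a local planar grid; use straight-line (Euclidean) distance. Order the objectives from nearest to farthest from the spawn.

Distances from the spawn:
D (-449, 608): 164.5 m
B (-432, 107): 469.5 m
A (522, 22): 1238.8 m
G (-489, 3573): 3030.1 m
E (-2145, -2261): 3202.7 m
C (-2123, -2865): 3734.2 m
F (-4176, -3038): 5061.5 m

D, B, A, G, E, C, F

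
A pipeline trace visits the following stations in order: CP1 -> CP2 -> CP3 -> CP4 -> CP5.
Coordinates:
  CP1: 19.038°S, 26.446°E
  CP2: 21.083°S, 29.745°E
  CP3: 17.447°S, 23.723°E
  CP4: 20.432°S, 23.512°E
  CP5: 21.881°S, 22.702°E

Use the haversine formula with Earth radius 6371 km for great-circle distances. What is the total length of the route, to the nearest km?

1677 km

Leg distances:
CP1→CP2: 412.8 km  (cumulative 412.8 km)
CP2→CP3: 750.2 km  (cumulative 1163.0 km)
CP3→CP4: 332.7 km  (cumulative 1495.7 km)
CP4→CP5: 181.7 km  (cumulative 1677.4 km)
Total route length ≈ 1677 km.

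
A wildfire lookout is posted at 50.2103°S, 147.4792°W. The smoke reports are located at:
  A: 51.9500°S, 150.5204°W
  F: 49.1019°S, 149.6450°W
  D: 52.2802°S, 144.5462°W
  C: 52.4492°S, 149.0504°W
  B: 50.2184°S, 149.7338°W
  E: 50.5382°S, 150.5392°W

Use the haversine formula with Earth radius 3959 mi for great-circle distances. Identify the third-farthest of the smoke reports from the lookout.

C

Distances from the lookout (50.2103°S, 147.4792°W):
D: 191.2 mi
A: 178.5 mi
C: 168.9 mi
E: 136.7 mi
F: 123.5 mi
B: 99.7 mi
The third-farthest is C at 168.9 mi.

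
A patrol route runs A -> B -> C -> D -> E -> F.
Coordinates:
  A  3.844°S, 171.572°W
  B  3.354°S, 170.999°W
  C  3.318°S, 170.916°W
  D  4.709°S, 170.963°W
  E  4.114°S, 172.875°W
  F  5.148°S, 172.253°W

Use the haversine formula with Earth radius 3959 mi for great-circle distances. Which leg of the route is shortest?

B–C

Leg distances:
A→B: 52.0 mi
B→C: 6.2 mi
C→D: 96.2 mi
D→E: 138.0 mi
E→F: 83.3 mi
The shortest leg is B–C at 6.2 mi.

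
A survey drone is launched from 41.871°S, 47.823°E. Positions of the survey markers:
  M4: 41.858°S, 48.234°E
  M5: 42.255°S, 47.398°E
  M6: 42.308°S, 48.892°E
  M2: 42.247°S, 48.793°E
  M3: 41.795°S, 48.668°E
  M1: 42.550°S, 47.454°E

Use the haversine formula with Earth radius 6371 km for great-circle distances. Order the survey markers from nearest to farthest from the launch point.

M4, M5, M3, M1, M2, M6

Computing each great-circle distance from 41.871°S, 47.823°E:
M4 41.858°S, 48.234°E: 34.1 km
M5 42.255°S, 47.398°E: 55.3 km
M3 41.795°S, 48.668°E: 70.5 km
M1 42.550°S, 47.454°E: 81.4 km
M2 42.247°S, 48.793°E: 90.3 km
M6 42.308°S, 48.892°E: 100.7 km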